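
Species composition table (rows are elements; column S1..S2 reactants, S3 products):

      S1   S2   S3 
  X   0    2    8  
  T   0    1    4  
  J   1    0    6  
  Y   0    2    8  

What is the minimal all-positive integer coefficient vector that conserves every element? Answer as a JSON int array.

X: 6·0+4·2 = 8 | 1·8 = 8
T: 6·0+4·1 = 4 | 1·4 = 4
J: 6·1+4·0 = 6 | 1·6 = 6
Y: 6·0+4·2 = 8 | 1·8 = 8
gcd(6,4,1) = 1

Coefficients: [6, 4, 1]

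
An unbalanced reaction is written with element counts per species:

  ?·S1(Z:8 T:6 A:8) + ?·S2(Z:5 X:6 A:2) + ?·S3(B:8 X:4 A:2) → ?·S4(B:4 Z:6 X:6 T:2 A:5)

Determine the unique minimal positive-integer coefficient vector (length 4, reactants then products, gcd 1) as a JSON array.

B: 2·0+4·0+3·8 = 24 | 6·4 = 24
Z: 2·8+4·5+3·0 = 36 | 6·6 = 36
X: 2·0+4·6+3·4 = 36 | 6·6 = 36
T: 2·6+4·0+3·0 = 12 | 6·2 = 12
A: 2·8+4·2+3·2 = 30 | 6·5 = 30
gcd(2,4,3,6) = 1

Coefficients: [2, 4, 3, 6]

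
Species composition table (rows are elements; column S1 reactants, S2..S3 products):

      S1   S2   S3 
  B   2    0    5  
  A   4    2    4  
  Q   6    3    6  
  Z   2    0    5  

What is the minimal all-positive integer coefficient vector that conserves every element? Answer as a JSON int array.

Coefficients: [5, 6, 2]

B: 5·2 = 10 | 6·0+2·5 = 10
A: 5·4 = 20 | 6·2+2·4 = 20
Q: 5·6 = 30 | 6·3+2·6 = 30
Z: 5·2 = 10 | 6·0+2·5 = 10
gcd(5,6,2) = 1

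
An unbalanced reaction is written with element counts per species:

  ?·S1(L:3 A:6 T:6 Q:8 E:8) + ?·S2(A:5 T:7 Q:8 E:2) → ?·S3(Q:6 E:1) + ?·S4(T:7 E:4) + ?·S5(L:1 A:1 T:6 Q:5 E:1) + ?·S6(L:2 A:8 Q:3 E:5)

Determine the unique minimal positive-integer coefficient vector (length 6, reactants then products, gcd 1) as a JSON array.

Coefficients: [5, 3, 4, 3, 5, 5]

L: 5·3+3·0 = 15 | 4·0+3·0+5·1+5·2 = 15
A: 5·6+3·5 = 45 | 4·0+3·0+5·1+5·8 = 45
T: 5·6+3·7 = 51 | 4·0+3·7+5·6+5·0 = 51
Q: 5·8+3·8 = 64 | 4·6+3·0+5·5+5·3 = 64
E: 5·8+3·2 = 46 | 4·1+3·4+5·1+5·5 = 46
gcd(5,3,4,3,5,5) = 1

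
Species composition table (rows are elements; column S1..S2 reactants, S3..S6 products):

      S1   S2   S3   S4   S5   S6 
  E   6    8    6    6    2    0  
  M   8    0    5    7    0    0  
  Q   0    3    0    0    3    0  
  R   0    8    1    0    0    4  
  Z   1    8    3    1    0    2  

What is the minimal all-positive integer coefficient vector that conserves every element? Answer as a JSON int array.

E: 6·6+2·8 = 52 | 4·6+4·6+2·2+3·0 = 52
M: 6·8+2·0 = 48 | 4·5+4·7+2·0+3·0 = 48
Q: 6·0+2·3 = 6 | 4·0+4·0+2·3+3·0 = 6
R: 6·0+2·8 = 16 | 4·1+4·0+2·0+3·4 = 16
Z: 6·1+2·8 = 22 | 4·3+4·1+2·0+3·2 = 22
gcd(6,2,4,4,2,3) = 1

Coefficients: [6, 2, 4, 4, 2, 3]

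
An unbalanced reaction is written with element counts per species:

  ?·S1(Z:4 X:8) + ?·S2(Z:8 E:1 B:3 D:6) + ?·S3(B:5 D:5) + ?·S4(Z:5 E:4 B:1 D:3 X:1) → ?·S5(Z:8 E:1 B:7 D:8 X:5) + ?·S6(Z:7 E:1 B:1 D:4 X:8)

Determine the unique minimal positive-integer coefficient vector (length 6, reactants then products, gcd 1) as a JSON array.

Z: 6·4+4·8+5·0+1·5 = 61 | 5·8+3·7 = 61
E: 6·0+4·1+5·0+1·4 = 8 | 5·1+3·1 = 8
B: 6·0+4·3+5·5+1·1 = 38 | 5·7+3·1 = 38
D: 6·0+4·6+5·5+1·3 = 52 | 5·8+3·4 = 52
X: 6·8+4·0+5·0+1·1 = 49 | 5·5+3·8 = 49
gcd(6,4,5,1,5,3) = 1

Coefficients: [6, 4, 5, 1, 5, 3]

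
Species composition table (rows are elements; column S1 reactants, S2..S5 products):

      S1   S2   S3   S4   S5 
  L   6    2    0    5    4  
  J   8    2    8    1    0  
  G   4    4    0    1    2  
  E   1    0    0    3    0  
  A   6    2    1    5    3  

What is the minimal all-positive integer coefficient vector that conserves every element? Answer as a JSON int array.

Coefficients: [6, 3, 5, 2, 5]

L: 6·6 = 36 | 3·2+5·0+2·5+5·4 = 36
J: 6·8 = 48 | 3·2+5·8+2·1+5·0 = 48
G: 6·4 = 24 | 3·4+5·0+2·1+5·2 = 24
E: 6·1 = 6 | 3·0+5·0+2·3+5·0 = 6
A: 6·6 = 36 | 3·2+5·1+2·5+5·3 = 36
gcd(6,3,5,2,5) = 1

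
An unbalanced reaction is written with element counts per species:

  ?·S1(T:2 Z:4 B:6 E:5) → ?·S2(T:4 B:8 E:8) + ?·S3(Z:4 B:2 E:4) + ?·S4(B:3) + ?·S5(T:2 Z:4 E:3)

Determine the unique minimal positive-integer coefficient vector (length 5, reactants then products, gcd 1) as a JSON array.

T: 5·2 = 10 | 1·4+2·0+6·0+3·2 = 10
Z: 5·4 = 20 | 1·0+2·4+6·0+3·4 = 20
B: 5·6 = 30 | 1·8+2·2+6·3+3·0 = 30
E: 5·5 = 25 | 1·8+2·4+6·0+3·3 = 25
gcd(5,1,2,6,3) = 1

Coefficients: [5, 1, 2, 6, 3]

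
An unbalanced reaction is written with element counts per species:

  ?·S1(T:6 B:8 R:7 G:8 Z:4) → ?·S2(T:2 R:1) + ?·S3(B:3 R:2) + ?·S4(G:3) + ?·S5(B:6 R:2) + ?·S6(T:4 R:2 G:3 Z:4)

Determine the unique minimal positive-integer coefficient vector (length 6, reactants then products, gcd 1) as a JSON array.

T: 3·6 = 18 | 3·2+4·0+5·0+2·0+3·4 = 18
B: 3·8 = 24 | 3·0+4·3+5·0+2·6+3·0 = 24
R: 3·7 = 21 | 3·1+4·2+5·0+2·2+3·2 = 21
G: 3·8 = 24 | 3·0+4·0+5·3+2·0+3·3 = 24
Z: 3·4 = 12 | 3·0+4·0+5·0+2·0+3·4 = 12
gcd(3,3,4,5,2,3) = 1

Coefficients: [3, 3, 4, 5, 2, 3]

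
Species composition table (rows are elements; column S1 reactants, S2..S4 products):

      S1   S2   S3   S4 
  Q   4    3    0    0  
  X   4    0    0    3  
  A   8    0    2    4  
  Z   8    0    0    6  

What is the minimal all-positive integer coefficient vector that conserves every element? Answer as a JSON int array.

Coefficients: [3, 4, 4, 4]

Q: 3·4 = 12 | 4·3+4·0+4·0 = 12
X: 3·4 = 12 | 4·0+4·0+4·3 = 12
A: 3·8 = 24 | 4·0+4·2+4·4 = 24
Z: 3·8 = 24 | 4·0+4·0+4·6 = 24
gcd(3,4,4,4) = 1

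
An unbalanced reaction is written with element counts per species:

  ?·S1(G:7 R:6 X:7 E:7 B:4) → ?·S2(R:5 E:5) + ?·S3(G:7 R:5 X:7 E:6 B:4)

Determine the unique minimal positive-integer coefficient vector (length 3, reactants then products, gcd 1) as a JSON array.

Coefficients: [5, 1, 5]

G: 5·7 = 35 | 1·0+5·7 = 35
R: 5·6 = 30 | 1·5+5·5 = 30
X: 5·7 = 35 | 1·0+5·7 = 35
E: 5·7 = 35 | 1·5+5·6 = 35
B: 5·4 = 20 | 1·0+5·4 = 20
gcd(5,1,5) = 1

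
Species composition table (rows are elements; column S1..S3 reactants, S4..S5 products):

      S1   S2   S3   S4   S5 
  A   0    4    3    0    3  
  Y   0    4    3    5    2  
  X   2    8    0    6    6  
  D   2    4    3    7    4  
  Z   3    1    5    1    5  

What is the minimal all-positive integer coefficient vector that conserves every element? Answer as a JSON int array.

Coefficients: [6, 3, 1, 1, 5]

A: 6·0+3·4+1·3 = 15 | 1·0+5·3 = 15
Y: 6·0+3·4+1·3 = 15 | 1·5+5·2 = 15
X: 6·2+3·8+1·0 = 36 | 1·6+5·6 = 36
D: 6·2+3·4+1·3 = 27 | 1·7+5·4 = 27
Z: 6·3+3·1+1·5 = 26 | 1·1+5·5 = 26
gcd(6,3,1,1,5) = 1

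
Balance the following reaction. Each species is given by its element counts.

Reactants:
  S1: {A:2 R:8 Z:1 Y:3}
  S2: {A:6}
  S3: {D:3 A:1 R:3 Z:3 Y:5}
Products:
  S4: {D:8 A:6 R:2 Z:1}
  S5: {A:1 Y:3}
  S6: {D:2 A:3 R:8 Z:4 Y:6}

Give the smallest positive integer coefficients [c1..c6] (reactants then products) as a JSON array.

D: 3·0+2·0+6·3 = 18 | 1·8+3·0+5·2 = 18
A: 3·2+2·6+6·1 = 24 | 1·6+3·1+5·3 = 24
R: 3·8+2·0+6·3 = 42 | 1·2+3·0+5·8 = 42
Z: 3·1+2·0+6·3 = 21 | 1·1+3·0+5·4 = 21
Y: 3·3+2·0+6·5 = 39 | 1·0+3·3+5·6 = 39
gcd(3,2,6,1,3,5) = 1

Coefficients: [3, 2, 6, 1, 3, 5]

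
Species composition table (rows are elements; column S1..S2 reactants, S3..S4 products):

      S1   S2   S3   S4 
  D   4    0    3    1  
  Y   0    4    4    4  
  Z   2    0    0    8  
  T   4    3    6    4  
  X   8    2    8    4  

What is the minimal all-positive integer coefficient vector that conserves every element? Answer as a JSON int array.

D: 4·4+6·0 = 16 | 5·3+1·1 = 16
Y: 4·0+6·4 = 24 | 5·4+1·4 = 24
Z: 4·2+6·0 = 8 | 5·0+1·8 = 8
T: 4·4+6·3 = 34 | 5·6+1·4 = 34
X: 4·8+6·2 = 44 | 5·8+1·4 = 44
gcd(4,6,5,1) = 1

Coefficients: [4, 6, 5, 1]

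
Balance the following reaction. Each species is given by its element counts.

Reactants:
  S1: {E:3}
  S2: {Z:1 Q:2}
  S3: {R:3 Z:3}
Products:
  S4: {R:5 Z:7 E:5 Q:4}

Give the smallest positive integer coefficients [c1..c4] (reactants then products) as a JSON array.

Coefficients: [5, 6, 5, 3]

R: 5·0+6·0+5·3 = 15 | 3·5 = 15
Z: 5·0+6·1+5·3 = 21 | 3·7 = 21
E: 5·3+6·0+5·0 = 15 | 3·5 = 15
Q: 5·0+6·2+5·0 = 12 | 3·4 = 12
gcd(5,6,5,3) = 1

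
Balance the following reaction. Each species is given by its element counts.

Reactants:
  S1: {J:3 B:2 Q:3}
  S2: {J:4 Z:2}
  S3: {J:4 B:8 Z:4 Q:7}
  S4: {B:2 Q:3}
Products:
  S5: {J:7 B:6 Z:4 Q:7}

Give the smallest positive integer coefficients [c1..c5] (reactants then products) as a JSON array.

Coefficients: [1, 6, 2, 6, 5]

J: 1·3+6·4+2·4+6·0 = 35 | 5·7 = 35
B: 1·2+6·0+2·8+6·2 = 30 | 5·6 = 30
Z: 1·0+6·2+2·4+6·0 = 20 | 5·4 = 20
Q: 1·3+6·0+2·7+6·3 = 35 | 5·7 = 35
gcd(1,6,2,6,5) = 1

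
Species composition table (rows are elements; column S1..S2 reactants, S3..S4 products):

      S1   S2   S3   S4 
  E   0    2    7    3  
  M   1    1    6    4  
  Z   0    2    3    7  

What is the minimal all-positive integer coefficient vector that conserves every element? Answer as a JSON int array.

E: 5·0+5·2 = 10 | 1·7+1·3 = 10
M: 5·1+5·1 = 10 | 1·6+1·4 = 10
Z: 5·0+5·2 = 10 | 1·3+1·7 = 10
gcd(5,5,1,1) = 1

Coefficients: [5, 5, 1, 1]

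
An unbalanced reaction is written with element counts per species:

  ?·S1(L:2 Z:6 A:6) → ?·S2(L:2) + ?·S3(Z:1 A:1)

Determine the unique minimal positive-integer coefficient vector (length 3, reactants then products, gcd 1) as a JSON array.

L: 1·2 = 2 | 1·2+6·0 = 2
Z: 1·6 = 6 | 1·0+6·1 = 6
A: 1·6 = 6 | 1·0+6·1 = 6
gcd(1,1,6) = 1

Coefficients: [1, 1, 6]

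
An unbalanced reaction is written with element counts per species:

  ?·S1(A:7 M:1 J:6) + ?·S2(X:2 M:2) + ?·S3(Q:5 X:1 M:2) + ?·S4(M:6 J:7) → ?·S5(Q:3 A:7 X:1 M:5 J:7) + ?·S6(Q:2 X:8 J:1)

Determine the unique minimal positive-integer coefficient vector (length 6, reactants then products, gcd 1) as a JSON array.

Coefficients: [6, 5, 4, 1, 6, 1]

Q: 6·0+5·0+4·5+1·0 = 20 | 6·3+1·2 = 20
A: 6·7+5·0+4·0+1·0 = 42 | 6·7+1·0 = 42
X: 6·0+5·2+4·1+1·0 = 14 | 6·1+1·8 = 14
M: 6·1+5·2+4·2+1·6 = 30 | 6·5+1·0 = 30
J: 6·6+5·0+4·0+1·7 = 43 | 6·7+1·1 = 43
gcd(6,5,4,1,6,1) = 1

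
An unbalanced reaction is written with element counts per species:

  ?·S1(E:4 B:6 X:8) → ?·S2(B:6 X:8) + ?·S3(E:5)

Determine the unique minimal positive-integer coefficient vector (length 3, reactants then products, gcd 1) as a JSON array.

E: 5·4 = 20 | 5·0+4·5 = 20
B: 5·6 = 30 | 5·6+4·0 = 30
X: 5·8 = 40 | 5·8+4·0 = 40
gcd(5,5,4) = 1

Coefficients: [5, 5, 4]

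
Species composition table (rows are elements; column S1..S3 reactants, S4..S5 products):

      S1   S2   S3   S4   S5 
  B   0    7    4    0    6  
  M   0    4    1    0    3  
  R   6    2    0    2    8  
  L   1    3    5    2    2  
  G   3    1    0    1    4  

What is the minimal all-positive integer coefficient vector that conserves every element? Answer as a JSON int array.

Coefficients: [5, 2, 1, 5, 3]

B: 5·0+2·7+1·4 = 18 | 5·0+3·6 = 18
M: 5·0+2·4+1·1 = 9 | 5·0+3·3 = 9
R: 5·6+2·2+1·0 = 34 | 5·2+3·8 = 34
L: 5·1+2·3+1·5 = 16 | 5·2+3·2 = 16
G: 5·3+2·1+1·0 = 17 | 5·1+3·4 = 17
gcd(5,2,1,5,3) = 1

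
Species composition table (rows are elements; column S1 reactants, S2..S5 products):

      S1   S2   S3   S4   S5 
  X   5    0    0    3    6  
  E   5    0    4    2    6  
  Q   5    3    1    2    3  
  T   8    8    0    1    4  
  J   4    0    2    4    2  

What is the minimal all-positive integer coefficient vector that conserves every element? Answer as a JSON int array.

X: 6·5 = 30 | 4·0+1·0+4·3+3·6 = 30
E: 6·5 = 30 | 4·0+1·4+4·2+3·6 = 30
Q: 6·5 = 30 | 4·3+1·1+4·2+3·3 = 30
T: 6·8 = 48 | 4·8+1·0+4·1+3·4 = 48
J: 6·4 = 24 | 4·0+1·2+4·4+3·2 = 24
gcd(6,4,1,4,3) = 1

Coefficients: [6, 4, 1, 4, 3]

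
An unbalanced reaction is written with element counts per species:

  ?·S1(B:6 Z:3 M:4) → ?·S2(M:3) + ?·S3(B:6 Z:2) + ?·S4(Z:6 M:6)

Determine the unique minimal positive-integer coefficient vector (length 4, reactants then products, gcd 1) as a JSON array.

Coefficients: [6, 6, 6, 1]

B: 6·6 = 36 | 6·0+6·6+1·0 = 36
Z: 6·3 = 18 | 6·0+6·2+1·6 = 18
M: 6·4 = 24 | 6·3+6·0+1·6 = 24
gcd(6,6,6,1) = 1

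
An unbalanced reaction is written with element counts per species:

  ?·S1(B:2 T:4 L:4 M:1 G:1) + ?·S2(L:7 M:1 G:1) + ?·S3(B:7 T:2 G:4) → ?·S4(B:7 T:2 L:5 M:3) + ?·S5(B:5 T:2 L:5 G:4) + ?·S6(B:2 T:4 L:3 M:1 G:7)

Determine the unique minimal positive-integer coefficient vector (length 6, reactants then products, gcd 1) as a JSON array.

B: 2·2+5·0+6·7 = 46 | 2·7+6·5+1·2 = 46
T: 2·4+5·0+6·2 = 20 | 2·2+6·2+1·4 = 20
L: 2·4+5·7+6·0 = 43 | 2·5+6·5+1·3 = 43
M: 2·1+5·1+6·0 = 7 | 2·3+6·0+1·1 = 7
G: 2·1+5·1+6·4 = 31 | 2·0+6·4+1·7 = 31
gcd(2,5,6,2,6,1) = 1

Coefficients: [2, 5, 6, 2, 6, 1]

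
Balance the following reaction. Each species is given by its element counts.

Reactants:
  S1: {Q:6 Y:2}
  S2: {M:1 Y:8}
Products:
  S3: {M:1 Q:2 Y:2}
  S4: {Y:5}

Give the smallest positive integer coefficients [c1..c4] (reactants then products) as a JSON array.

M: 1·0+3·1 = 3 | 3·1+4·0 = 3
Q: 1·6+3·0 = 6 | 3·2+4·0 = 6
Y: 1·2+3·8 = 26 | 3·2+4·5 = 26
gcd(1,3,3,4) = 1

Coefficients: [1, 3, 3, 4]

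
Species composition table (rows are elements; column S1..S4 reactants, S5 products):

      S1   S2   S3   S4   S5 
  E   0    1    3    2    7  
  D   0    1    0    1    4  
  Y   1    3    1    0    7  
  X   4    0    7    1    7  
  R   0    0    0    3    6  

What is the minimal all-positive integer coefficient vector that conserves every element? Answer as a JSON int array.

Coefficients: [2, 6, 1, 6, 3]

E: 2·0+6·1+1·3+6·2 = 21 | 3·7 = 21
D: 2·0+6·1+1·0+6·1 = 12 | 3·4 = 12
Y: 2·1+6·3+1·1+6·0 = 21 | 3·7 = 21
X: 2·4+6·0+1·7+6·1 = 21 | 3·7 = 21
R: 2·0+6·0+1·0+6·3 = 18 | 3·6 = 18
gcd(2,6,1,6,3) = 1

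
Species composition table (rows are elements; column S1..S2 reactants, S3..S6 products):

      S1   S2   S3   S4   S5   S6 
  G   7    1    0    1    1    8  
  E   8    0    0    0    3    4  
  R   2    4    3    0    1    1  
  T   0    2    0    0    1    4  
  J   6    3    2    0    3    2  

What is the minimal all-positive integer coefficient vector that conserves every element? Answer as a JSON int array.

Coefficients: [2, 4, 5, 6, 4, 1]

G: 2·7+4·1 = 18 | 5·0+6·1+4·1+1·8 = 18
E: 2·8+4·0 = 16 | 5·0+6·0+4·3+1·4 = 16
R: 2·2+4·4 = 20 | 5·3+6·0+4·1+1·1 = 20
T: 2·0+4·2 = 8 | 5·0+6·0+4·1+1·4 = 8
J: 2·6+4·3 = 24 | 5·2+6·0+4·3+1·2 = 24
gcd(2,4,5,6,4,1) = 1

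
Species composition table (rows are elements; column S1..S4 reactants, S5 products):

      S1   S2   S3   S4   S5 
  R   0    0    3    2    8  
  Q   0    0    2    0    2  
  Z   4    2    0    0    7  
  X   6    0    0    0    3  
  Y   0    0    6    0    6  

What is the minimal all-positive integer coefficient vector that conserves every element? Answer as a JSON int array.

R: 1·0+5·0+2·3+5·2 = 16 | 2·8 = 16
Q: 1·0+5·0+2·2+5·0 = 4 | 2·2 = 4
Z: 1·4+5·2+2·0+5·0 = 14 | 2·7 = 14
X: 1·6+5·0+2·0+5·0 = 6 | 2·3 = 6
Y: 1·0+5·0+2·6+5·0 = 12 | 2·6 = 12
gcd(1,5,2,5,2) = 1

Coefficients: [1, 5, 2, 5, 2]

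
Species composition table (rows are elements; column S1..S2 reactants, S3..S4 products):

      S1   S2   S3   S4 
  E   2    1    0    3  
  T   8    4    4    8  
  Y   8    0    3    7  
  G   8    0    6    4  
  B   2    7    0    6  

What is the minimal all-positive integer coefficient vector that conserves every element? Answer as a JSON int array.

Coefficients: [5, 2, 4, 4]

E: 5·2+2·1 = 12 | 4·0+4·3 = 12
T: 5·8+2·4 = 48 | 4·4+4·8 = 48
Y: 5·8+2·0 = 40 | 4·3+4·7 = 40
G: 5·8+2·0 = 40 | 4·6+4·4 = 40
B: 5·2+2·7 = 24 | 4·0+4·6 = 24
gcd(5,2,4,4) = 1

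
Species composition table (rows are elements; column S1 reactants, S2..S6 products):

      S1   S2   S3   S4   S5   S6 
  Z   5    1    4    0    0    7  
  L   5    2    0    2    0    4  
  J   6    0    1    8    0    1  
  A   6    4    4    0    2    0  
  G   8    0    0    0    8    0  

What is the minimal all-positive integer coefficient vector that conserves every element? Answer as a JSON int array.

Z: 6·5 = 30 | 5·1+1·4+4·0+6·0+3·7 = 30
L: 6·5 = 30 | 5·2+1·0+4·2+6·0+3·4 = 30
J: 6·6 = 36 | 5·0+1·1+4·8+6·0+3·1 = 36
A: 6·6 = 36 | 5·4+1·4+4·0+6·2+3·0 = 36
G: 6·8 = 48 | 5·0+1·0+4·0+6·8+3·0 = 48
gcd(6,5,1,4,6,3) = 1

Coefficients: [6, 5, 1, 4, 6, 3]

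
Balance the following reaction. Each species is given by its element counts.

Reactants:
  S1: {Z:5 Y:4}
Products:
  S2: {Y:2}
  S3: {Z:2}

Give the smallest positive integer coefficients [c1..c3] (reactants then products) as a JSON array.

Z: 2·5 = 10 | 4·0+5·2 = 10
Y: 2·4 = 8 | 4·2+5·0 = 8
gcd(2,4,5) = 1

Coefficients: [2, 4, 5]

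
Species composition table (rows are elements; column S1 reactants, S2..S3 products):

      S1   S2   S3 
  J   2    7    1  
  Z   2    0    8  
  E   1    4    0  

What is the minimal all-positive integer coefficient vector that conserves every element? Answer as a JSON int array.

J: 4·2 = 8 | 1·7+1·1 = 8
Z: 4·2 = 8 | 1·0+1·8 = 8
E: 4·1 = 4 | 1·4+1·0 = 4
gcd(4,1,1) = 1

Coefficients: [4, 1, 1]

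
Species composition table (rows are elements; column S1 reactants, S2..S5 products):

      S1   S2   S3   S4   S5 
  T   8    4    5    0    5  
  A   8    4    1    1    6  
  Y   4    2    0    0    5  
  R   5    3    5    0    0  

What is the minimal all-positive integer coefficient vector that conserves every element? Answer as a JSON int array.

Coefficients: [5, 5, 2, 6, 2]

T: 5·8 = 40 | 5·4+2·5+6·0+2·5 = 40
A: 5·8 = 40 | 5·4+2·1+6·1+2·6 = 40
Y: 5·4 = 20 | 5·2+2·0+6·0+2·5 = 20
R: 5·5 = 25 | 5·3+2·5+6·0+2·0 = 25
gcd(5,5,2,6,2) = 1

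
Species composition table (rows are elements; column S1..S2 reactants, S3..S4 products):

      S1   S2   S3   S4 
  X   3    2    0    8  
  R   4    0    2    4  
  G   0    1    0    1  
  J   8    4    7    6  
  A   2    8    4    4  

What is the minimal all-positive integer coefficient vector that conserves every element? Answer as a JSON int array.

X: 2·3+1·2 = 8 | 2·0+1·8 = 8
R: 2·4+1·0 = 8 | 2·2+1·4 = 8
G: 2·0+1·1 = 1 | 2·0+1·1 = 1
J: 2·8+1·4 = 20 | 2·7+1·6 = 20
A: 2·2+1·8 = 12 | 2·4+1·4 = 12
gcd(2,1,2,1) = 1

Coefficients: [2, 1, 2, 1]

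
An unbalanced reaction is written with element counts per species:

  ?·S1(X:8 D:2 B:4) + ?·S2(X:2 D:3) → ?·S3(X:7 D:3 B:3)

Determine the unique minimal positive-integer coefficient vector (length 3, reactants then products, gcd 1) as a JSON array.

X: 3·8+2·2 = 28 | 4·7 = 28
D: 3·2+2·3 = 12 | 4·3 = 12
B: 3·4+2·0 = 12 | 4·3 = 12
gcd(3,2,4) = 1

Coefficients: [3, 2, 4]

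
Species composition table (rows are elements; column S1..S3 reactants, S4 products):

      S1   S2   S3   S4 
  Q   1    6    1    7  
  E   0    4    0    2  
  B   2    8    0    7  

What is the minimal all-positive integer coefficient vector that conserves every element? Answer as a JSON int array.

Coefficients: [3, 1, 5, 2]

Q: 3·1+1·6+5·1 = 14 | 2·7 = 14
E: 3·0+1·4+5·0 = 4 | 2·2 = 4
B: 3·2+1·8+5·0 = 14 | 2·7 = 14
gcd(3,1,5,2) = 1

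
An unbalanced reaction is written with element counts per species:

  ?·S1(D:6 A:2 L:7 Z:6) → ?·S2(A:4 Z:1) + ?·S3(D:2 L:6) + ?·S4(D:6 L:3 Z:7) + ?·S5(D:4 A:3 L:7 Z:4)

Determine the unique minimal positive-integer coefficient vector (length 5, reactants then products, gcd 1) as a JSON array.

Coefficients: [5, 1, 2, 3, 2]

D: 5·6 = 30 | 1·0+2·2+3·6+2·4 = 30
A: 5·2 = 10 | 1·4+2·0+3·0+2·3 = 10
L: 5·7 = 35 | 1·0+2·6+3·3+2·7 = 35
Z: 5·6 = 30 | 1·1+2·0+3·7+2·4 = 30
gcd(5,1,2,3,2) = 1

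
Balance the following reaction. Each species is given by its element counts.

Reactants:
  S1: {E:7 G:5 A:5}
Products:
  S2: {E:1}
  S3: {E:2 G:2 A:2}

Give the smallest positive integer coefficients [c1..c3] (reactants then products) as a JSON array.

E: 2·7 = 14 | 4·1+5·2 = 14
G: 2·5 = 10 | 4·0+5·2 = 10
A: 2·5 = 10 | 4·0+5·2 = 10
gcd(2,4,5) = 1

Coefficients: [2, 4, 5]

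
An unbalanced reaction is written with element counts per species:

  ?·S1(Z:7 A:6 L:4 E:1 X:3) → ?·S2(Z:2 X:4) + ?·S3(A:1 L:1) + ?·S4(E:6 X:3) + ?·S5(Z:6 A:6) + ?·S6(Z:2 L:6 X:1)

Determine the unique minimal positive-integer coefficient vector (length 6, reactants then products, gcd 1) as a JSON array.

Z: 6·7 = 42 | 3·2+6·0+1·0+5·6+3·2 = 42
A: 6·6 = 36 | 3·0+6·1+1·0+5·6+3·0 = 36
L: 6·4 = 24 | 3·0+6·1+1·0+5·0+3·6 = 24
E: 6·1 = 6 | 3·0+6·0+1·6+5·0+3·0 = 6
X: 6·3 = 18 | 3·4+6·0+1·3+5·0+3·1 = 18
gcd(6,3,6,1,5,3) = 1

Coefficients: [6, 3, 6, 1, 5, 3]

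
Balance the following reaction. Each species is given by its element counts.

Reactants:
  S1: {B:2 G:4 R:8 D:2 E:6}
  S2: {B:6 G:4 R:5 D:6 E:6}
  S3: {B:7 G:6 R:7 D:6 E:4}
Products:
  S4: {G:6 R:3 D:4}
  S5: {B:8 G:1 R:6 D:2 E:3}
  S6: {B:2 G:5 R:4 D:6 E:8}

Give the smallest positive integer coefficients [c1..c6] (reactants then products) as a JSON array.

Coefficients: [1, 1, 4, 3, 4, 2]

B: 1·2+1·6+4·7 = 36 | 3·0+4·8+2·2 = 36
G: 1·4+1·4+4·6 = 32 | 3·6+4·1+2·5 = 32
R: 1·8+1·5+4·7 = 41 | 3·3+4·6+2·4 = 41
D: 1·2+1·6+4·6 = 32 | 3·4+4·2+2·6 = 32
E: 1·6+1·6+4·4 = 28 | 3·0+4·3+2·8 = 28
gcd(1,1,4,3,4,2) = 1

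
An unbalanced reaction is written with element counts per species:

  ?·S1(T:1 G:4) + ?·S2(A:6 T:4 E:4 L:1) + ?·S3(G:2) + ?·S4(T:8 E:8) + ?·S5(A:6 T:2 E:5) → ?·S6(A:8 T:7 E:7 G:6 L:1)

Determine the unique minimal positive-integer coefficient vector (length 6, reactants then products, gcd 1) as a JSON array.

Coefficients: [6, 6, 6, 1, 2, 6]

A: 6·0+6·6+6·0+1·0+2·6 = 48 | 6·8 = 48
T: 6·1+6·4+6·0+1·8+2·2 = 42 | 6·7 = 42
E: 6·0+6·4+6·0+1·8+2·5 = 42 | 6·7 = 42
G: 6·4+6·0+6·2+1·0+2·0 = 36 | 6·6 = 36
L: 6·0+6·1+6·0+1·0+2·0 = 6 | 6·1 = 6
gcd(6,6,6,1,2,6) = 1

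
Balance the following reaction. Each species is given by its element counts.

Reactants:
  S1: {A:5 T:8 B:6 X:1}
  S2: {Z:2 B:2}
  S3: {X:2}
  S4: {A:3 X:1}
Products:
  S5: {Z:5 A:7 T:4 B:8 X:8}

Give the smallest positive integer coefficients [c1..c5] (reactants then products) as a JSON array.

Z: 1·0+5·2+6·0+3·0 = 10 | 2·5 = 10
A: 1·5+5·0+6·0+3·3 = 14 | 2·7 = 14
T: 1·8+5·0+6·0+3·0 = 8 | 2·4 = 8
B: 1·6+5·2+6·0+3·0 = 16 | 2·8 = 16
X: 1·1+5·0+6·2+3·1 = 16 | 2·8 = 16
gcd(1,5,6,3,2) = 1

Coefficients: [1, 5, 6, 3, 2]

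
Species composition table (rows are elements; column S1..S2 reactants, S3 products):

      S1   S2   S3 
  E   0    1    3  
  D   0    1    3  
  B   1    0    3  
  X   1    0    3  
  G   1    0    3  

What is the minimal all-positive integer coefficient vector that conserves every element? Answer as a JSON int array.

E: 3·0+3·1 = 3 | 1·3 = 3
D: 3·0+3·1 = 3 | 1·3 = 3
B: 3·1+3·0 = 3 | 1·3 = 3
X: 3·1+3·0 = 3 | 1·3 = 3
G: 3·1+3·0 = 3 | 1·3 = 3
gcd(3,3,1) = 1

Coefficients: [3, 3, 1]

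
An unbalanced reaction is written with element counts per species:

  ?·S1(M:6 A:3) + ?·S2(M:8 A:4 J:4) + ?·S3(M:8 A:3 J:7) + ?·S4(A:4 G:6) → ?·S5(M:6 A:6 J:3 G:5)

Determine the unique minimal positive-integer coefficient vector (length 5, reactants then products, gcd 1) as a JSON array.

M: 2·6+1·8+2·8+5·0 = 36 | 6·6 = 36
A: 2·3+1·4+2·3+5·4 = 36 | 6·6 = 36
J: 2·0+1·4+2·7+5·0 = 18 | 6·3 = 18
G: 2·0+1·0+2·0+5·6 = 30 | 6·5 = 30
gcd(2,1,2,5,6) = 1

Coefficients: [2, 1, 2, 5, 6]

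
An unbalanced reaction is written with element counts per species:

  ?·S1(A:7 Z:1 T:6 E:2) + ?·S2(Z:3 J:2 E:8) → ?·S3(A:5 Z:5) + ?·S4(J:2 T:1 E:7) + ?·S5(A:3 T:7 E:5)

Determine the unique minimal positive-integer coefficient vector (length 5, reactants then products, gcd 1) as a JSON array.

A: 3·7+4·0 = 21 | 3·5+4·0+2·3 = 21
Z: 3·1+4·3 = 15 | 3·5+4·0+2·0 = 15
J: 3·0+4·2 = 8 | 3·0+4·2+2·0 = 8
T: 3·6+4·0 = 18 | 3·0+4·1+2·7 = 18
E: 3·2+4·8 = 38 | 3·0+4·7+2·5 = 38
gcd(3,4,3,4,2) = 1

Coefficients: [3, 4, 3, 4, 2]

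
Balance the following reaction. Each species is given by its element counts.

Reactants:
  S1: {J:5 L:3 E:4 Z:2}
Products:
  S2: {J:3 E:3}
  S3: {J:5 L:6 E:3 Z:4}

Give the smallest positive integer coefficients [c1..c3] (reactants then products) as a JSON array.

Coefficients: [6, 5, 3]

J: 6·5 = 30 | 5·3+3·5 = 30
L: 6·3 = 18 | 5·0+3·6 = 18
E: 6·4 = 24 | 5·3+3·3 = 24
Z: 6·2 = 12 | 5·0+3·4 = 12
gcd(6,5,3) = 1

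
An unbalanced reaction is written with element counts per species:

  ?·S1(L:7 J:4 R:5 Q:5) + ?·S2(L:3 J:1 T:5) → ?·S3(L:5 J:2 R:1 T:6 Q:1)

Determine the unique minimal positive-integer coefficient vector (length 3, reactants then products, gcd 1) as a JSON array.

L: 1·7+6·3 = 25 | 5·5 = 25
J: 1·4+6·1 = 10 | 5·2 = 10
R: 1·5+6·0 = 5 | 5·1 = 5
T: 1·0+6·5 = 30 | 5·6 = 30
Q: 1·5+6·0 = 5 | 5·1 = 5
gcd(1,6,5) = 1

Coefficients: [1, 6, 5]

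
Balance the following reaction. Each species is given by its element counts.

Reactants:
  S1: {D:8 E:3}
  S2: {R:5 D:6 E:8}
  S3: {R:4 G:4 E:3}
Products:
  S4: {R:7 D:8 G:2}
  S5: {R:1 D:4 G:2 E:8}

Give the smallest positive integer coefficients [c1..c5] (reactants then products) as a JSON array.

R: 4·0+2·5+4·4 = 26 | 3·7+5·1 = 26
D: 4·8+2·6+4·0 = 44 | 3·8+5·4 = 44
G: 4·0+2·0+4·4 = 16 | 3·2+5·2 = 16
E: 4·3+2·8+4·3 = 40 | 3·0+5·8 = 40
gcd(4,2,4,3,5) = 1

Coefficients: [4, 2, 4, 3, 5]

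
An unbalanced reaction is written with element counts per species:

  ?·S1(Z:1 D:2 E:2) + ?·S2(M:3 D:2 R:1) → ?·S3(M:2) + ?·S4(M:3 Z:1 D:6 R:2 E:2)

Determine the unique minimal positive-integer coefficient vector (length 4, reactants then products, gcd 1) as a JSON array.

Coefficients: [2, 4, 3, 2]

M: 2·0+4·3 = 12 | 3·2+2·3 = 12
Z: 2·1+4·0 = 2 | 3·0+2·1 = 2
D: 2·2+4·2 = 12 | 3·0+2·6 = 12
R: 2·0+4·1 = 4 | 3·0+2·2 = 4
E: 2·2+4·0 = 4 | 3·0+2·2 = 4
gcd(2,4,3,2) = 1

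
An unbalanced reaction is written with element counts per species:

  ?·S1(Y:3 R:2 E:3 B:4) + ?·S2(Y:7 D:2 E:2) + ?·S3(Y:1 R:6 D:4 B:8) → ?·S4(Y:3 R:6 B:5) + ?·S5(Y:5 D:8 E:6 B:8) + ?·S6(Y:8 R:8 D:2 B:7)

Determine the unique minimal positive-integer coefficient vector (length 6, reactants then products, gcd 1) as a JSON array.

Y: 4·3+3·7+5·1 = 38 | 5·3+3·5+1·8 = 38
R: 4·2+3·0+5·6 = 38 | 5·6+3·0+1·8 = 38
D: 4·0+3·2+5·4 = 26 | 5·0+3·8+1·2 = 26
E: 4·3+3·2+5·0 = 18 | 5·0+3·6+1·0 = 18
B: 4·4+3·0+5·8 = 56 | 5·5+3·8+1·7 = 56
gcd(4,3,5,5,3,1) = 1

Coefficients: [4, 3, 5, 5, 3, 1]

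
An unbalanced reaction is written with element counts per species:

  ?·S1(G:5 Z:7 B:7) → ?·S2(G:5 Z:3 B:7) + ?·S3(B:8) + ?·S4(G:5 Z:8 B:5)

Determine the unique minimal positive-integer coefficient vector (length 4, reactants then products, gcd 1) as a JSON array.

G: 5·5 = 25 | 1·5+1·0+4·5 = 25
Z: 5·7 = 35 | 1·3+1·0+4·8 = 35
B: 5·7 = 35 | 1·7+1·8+4·5 = 35
gcd(5,1,1,4) = 1

Coefficients: [5, 1, 1, 4]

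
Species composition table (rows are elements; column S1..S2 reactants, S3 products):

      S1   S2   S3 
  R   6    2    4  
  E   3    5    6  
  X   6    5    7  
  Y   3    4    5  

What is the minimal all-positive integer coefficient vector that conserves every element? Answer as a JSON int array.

Coefficients: [1, 3, 3]

R: 1·6+3·2 = 12 | 3·4 = 12
E: 1·3+3·5 = 18 | 3·6 = 18
X: 1·6+3·5 = 21 | 3·7 = 21
Y: 1·3+3·4 = 15 | 3·5 = 15
gcd(1,3,3) = 1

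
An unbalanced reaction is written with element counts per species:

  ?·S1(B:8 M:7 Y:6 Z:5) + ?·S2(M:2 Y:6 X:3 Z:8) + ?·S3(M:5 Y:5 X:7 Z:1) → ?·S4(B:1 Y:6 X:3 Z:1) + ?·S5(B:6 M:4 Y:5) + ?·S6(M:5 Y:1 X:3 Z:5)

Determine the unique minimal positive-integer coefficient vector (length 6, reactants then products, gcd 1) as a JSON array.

Coefficients: [2, 2, 3, 4, 2, 5]

B: 2·8+2·0+3·0 = 16 | 4·1+2·6+5·0 = 16
M: 2·7+2·2+3·5 = 33 | 4·0+2·4+5·5 = 33
Y: 2·6+2·6+3·5 = 39 | 4·6+2·5+5·1 = 39
X: 2·0+2·3+3·7 = 27 | 4·3+2·0+5·3 = 27
Z: 2·5+2·8+3·1 = 29 | 4·1+2·0+5·5 = 29
gcd(2,2,3,4,2,5) = 1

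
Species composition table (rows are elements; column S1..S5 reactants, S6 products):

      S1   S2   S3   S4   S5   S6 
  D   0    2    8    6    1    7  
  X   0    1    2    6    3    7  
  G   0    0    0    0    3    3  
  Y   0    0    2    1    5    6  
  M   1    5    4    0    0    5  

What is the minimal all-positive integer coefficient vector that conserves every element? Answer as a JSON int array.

D: 6·0+2·2+1·8+2·6+4·1 = 28 | 4·7 = 28
X: 6·0+2·1+1·2+2·6+4·3 = 28 | 4·7 = 28
G: 6·0+2·0+1·0+2·0+4·3 = 12 | 4·3 = 12
Y: 6·0+2·0+1·2+2·1+4·5 = 24 | 4·6 = 24
M: 6·1+2·5+1·4+2·0+4·0 = 20 | 4·5 = 20
gcd(6,2,1,2,4,4) = 1

Coefficients: [6, 2, 1, 2, 4, 4]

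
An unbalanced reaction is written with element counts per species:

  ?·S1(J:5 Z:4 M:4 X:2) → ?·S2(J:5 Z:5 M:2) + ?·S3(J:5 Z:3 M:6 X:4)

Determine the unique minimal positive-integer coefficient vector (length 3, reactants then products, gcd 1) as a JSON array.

J: 2·5 = 10 | 1·5+1·5 = 10
Z: 2·4 = 8 | 1·5+1·3 = 8
M: 2·4 = 8 | 1·2+1·6 = 8
X: 2·2 = 4 | 1·0+1·4 = 4
gcd(2,1,1) = 1

Coefficients: [2, 1, 1]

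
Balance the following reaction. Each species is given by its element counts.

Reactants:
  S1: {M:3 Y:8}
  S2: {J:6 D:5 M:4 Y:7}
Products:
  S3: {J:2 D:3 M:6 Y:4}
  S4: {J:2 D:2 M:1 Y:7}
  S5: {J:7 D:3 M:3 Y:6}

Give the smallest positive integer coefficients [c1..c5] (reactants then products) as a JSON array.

J: 3·0+5·6 = 30 | 3·2+5·2+2·7 = 30
D: 3·0+5·5 = 25 | 3·3+5·2+2·3 = 25
M: 3·3+5·4 = 29 | 3·6+5·1+2·3 = 29
Y: 3·8+5·7 = 59 | 3·4+5·7+2·6 = 59
gcd(3,5,3,5,2) = 1

Coefficients: [3, 5, 3, 5, 2]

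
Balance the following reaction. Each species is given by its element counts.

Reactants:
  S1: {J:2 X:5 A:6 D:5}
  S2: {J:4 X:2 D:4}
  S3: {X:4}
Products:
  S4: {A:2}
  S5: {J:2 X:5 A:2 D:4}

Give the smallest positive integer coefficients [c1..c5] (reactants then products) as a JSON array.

J: 4·2+1·4+2·0 = 12 | 6·0+6·2 = 12
X: 4·5+1·2+2·4 = 30 | 6·0+6·5 = 30
A: 4·6+1·0+2·0 = 24 | 6·2+6·2 = 24
D: 4·5+1·4+2·0 = 24 | 6·0+6·4 = 24
gcd(4,1,2,6,6) = 1

Coefficients: [4, 1, 2, 6, 6]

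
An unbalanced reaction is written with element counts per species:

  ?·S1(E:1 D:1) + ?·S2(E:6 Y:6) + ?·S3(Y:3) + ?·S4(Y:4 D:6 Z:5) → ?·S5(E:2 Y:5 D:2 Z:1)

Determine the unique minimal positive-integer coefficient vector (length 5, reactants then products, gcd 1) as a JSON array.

Coefficients: [4, 1, 5, 1, 5]

E: 4·1+1·6+5·0+1·0 = 10 | 5·2 = 10
Y: 4·0+1·6+5·3+1·4 = 25 | 5·5 = 25
D: 4·1+1·0+5·0+1·6 = 10 | 5·2 = 10
Z: 4·0+1·0+5·0+1·5 = 5 | 5·1 = 5
gcd(4,1,5,1,5) = 1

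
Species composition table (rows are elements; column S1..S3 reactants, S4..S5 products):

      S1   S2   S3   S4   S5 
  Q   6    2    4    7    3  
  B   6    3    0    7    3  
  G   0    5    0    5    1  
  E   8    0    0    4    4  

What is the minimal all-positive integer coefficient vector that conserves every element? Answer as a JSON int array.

Coefficients: [4, 4, 1, 3, 5]

Q: 4·6+4·2+1·4 = 36 | 3·7+5·3 = 36
B: 4·6+4·3+1·0 = 36 | 3·7+5·3 = 36
G: 4·0+4·5+1·0 = 20 | 3·5+5·1 = 20
E: 4·8+4·0+1·0 = 32 | 3·4+5·4 = 32
gcd(4,4,1,3,5) = 1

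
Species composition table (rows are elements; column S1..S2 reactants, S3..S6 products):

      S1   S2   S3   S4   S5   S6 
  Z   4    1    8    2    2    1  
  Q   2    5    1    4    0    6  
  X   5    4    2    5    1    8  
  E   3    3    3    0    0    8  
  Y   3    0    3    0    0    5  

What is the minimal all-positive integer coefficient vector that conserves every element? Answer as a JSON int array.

Z: 6·4+3·1 = 27 | 1·8+2·2+6·2+3·1 = 27
Q: 6·2+3·5 = 27 | 1·1+2·4+6·0+3·6 = 27
X: 6·5+3·4 = 42 | 1·2+2·5+6·1+3·8 = 42
E: 6·3+3·3 = 27 | 1·3+2·0+6·0+3·8 = 27
Y: 6·3+3·0 = 18 | 1·3+2·0+6·0+3·5 = 18
gcd(6,3,1,2,6,3) = 1

Coefficients: [6, 3, 1, 2, 6, 3]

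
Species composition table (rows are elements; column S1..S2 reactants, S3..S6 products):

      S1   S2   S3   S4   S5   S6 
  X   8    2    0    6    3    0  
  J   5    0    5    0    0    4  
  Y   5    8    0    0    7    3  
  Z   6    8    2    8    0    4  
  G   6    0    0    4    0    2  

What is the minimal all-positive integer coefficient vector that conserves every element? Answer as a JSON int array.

X: 5·8+4·2 = 48 | 1·0+5·6+6·3+5·0 = 48
J: 5·5+4·0 = 25 | 1·5+5·0+6·0+5·4 = 25
Y: 5·5+4·8 = 57 | 1·0+5·0+6·7+5·3 = 57
Z: 5·6+4·8 = 62 | 1·2+5·8+6·0+5·4 = 62
G: 5·6+4·0 = 30 | 1·0+5·4+6·0+5·2 = 30
gcd(5,4,1,5,6,5) = 1

Coefficients: [5, 4, 1, 5, 6, 5]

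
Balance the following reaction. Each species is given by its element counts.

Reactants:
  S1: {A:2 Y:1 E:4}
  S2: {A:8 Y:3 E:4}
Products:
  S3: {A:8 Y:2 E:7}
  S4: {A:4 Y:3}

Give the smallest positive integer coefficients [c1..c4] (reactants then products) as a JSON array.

A: 2·2+5·8 = 44 | 4·8+3·4 = 44
Y: 2·1+5·3 = 17 | 4·2+3·3 = 17
E: 2·4+5·4 = 28 | 4·7+3·0 = 28
gcd(2,5,4,3) = 1

Coefficients: [2, 5, 4, 3]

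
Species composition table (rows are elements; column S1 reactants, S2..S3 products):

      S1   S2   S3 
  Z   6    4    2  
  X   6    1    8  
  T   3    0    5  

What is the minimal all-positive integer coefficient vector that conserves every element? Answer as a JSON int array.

Z: 5·6 = 30 | 6·4+3·2 = 30
X: 5·6 = 30 | 6·1+3·8 = 30
T: 5·3 = 15 | 6·0+3·5 = 15
gcd(5,6,3) = 1

Coefficients: [5, 6, 3]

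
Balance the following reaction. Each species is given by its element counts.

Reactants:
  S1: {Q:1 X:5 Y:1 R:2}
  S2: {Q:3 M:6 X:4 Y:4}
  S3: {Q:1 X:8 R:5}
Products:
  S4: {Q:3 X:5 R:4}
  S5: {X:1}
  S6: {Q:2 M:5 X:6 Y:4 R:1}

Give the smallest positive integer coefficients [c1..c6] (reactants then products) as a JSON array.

Coefficients: [4, 5, 2, 3, 5, 6]

Q: 4·1+5·3+2·1 = 21 | 3·3+5·0+6·2 = 21
M: 4·0+5·6+2·0 = 30 | 3·0+5·0+6·5 = 30
X: 4·5+5·4+2·8 = 56 | 3·5+5·1+6·6 = 56
Y: 4·1+5·4+2·0 = 24 | 3·0+5·0+6·4 = 24
R: 4·2+5·0+2·5 = 18 | 3·4+5·0+6·1 = 18
gcd(4,5,2,3,5,6) = 1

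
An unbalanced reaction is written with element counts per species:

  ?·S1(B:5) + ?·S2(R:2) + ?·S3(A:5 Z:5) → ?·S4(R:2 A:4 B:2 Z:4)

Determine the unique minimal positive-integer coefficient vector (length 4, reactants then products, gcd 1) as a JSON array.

Coefficients: [2, 5, 4, 5]

R: 2·0+5·2+4·0 = 10 | 5·2 = 10
A: 2·0+5·0+4·5 = 20 | 5·4 = 20
B: 2·5+5·0+4·0 = 10 | 5·2 = 10
Z: 2·0+5·0+4·5 = 20 | 5·4 = 20
gcd(2,5,4,5) = 1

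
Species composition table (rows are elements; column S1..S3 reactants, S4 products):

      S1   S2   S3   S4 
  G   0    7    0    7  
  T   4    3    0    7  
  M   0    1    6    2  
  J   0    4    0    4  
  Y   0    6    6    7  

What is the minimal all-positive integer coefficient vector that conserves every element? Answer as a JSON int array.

G: 6·0+6·7+1·0 = 42 | 6·7 = 42
T: 6·4+6·3+1·0 = 42 | 6·7 = 42
M: 6·0+6·1+1·6 = 12 | 6·2 = 12
J: 6·0+6·4+1·0 = 24 | 6·4 = 24
Y: 6·0+6·6+1·6 = 42 | 6·7 = 42
gcd(6,6,1,6) = 1

Coefficients: [6, 6, 1, 6]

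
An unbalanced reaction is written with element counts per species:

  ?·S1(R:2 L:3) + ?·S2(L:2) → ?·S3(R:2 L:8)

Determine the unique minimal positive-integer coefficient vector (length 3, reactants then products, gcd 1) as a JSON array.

R: 2·2+5·0 = 4 | 2·2 = 4
L: 2·3+5·2 = 16 | 2·8 = 16
gcd(2,5,2) = 1

Coefficients: [2, 5, 2]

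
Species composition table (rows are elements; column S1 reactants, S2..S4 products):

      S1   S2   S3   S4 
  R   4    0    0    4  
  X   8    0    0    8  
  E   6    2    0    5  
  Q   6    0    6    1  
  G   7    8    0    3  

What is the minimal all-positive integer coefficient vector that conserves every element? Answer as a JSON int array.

Coefficients: [6, 3, 5, 6]

R: 6·4 = 24 | 3·0+5·0+6·4 = 24
X: 6·8 = 48 | 3·0+5·0+6·8 = 48
E: 6·6 = 36 | 3·2+5·0+6·5 = 36
Q: 6·6 = 36 | 3·0+5·6+6·1 = 36
G: 6·7 = 42 | 3·8+5·0+6·3 = 42
gcd(6,3,5,6) = 1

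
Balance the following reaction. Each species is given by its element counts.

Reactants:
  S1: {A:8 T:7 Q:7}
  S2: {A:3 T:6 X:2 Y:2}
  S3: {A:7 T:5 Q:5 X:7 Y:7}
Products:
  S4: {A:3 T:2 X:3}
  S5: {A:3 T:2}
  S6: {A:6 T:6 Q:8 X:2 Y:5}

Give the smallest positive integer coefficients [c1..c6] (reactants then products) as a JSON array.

Coefficients: [4, 1, 4, 6, 3, 6]

A: 4·8+1·3+4·7 = 63 | 6·3+3·3+6·6 = 63
T: 4·7+1·6+4·5 = 54 | 6·2+3·2+6·6 = 54
Q: 4·7+1·0+4·5 = 48 | 6·0+3·0+6·8 = 48
X: 4·0+1·2+4·7 = 30 | 6·3+3·0+6·2 = 30
Y: 4·0+1·2+4·7 = 30 | 6·0+3·0+6·5 = 30
gcd(4,1,4,6,3,6) = 1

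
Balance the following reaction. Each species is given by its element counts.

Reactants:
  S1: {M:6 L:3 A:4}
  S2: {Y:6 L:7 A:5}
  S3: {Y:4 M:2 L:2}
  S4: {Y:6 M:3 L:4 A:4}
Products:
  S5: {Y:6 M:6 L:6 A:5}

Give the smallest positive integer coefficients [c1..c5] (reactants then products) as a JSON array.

Coefficients: [3, 1, 3, 2, 5]

Y: 3·0+1·6+3·4+2·6 = 30 | 5·6 = 30
M: 3·6+1·0+3·2+2·3 = 30 | 5·6 = 30
L: 3·3+1·7+3·2+2·4 = 30 | 5·6 = 30
A: 3·4+1·5+3·0+2·4 = 25 | 5·5 = 25
gcd(3,1,3,2,5) = 1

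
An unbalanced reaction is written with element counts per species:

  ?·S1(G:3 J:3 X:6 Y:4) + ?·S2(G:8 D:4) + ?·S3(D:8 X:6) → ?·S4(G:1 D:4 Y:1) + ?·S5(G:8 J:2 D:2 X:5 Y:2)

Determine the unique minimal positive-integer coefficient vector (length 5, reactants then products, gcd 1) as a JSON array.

Coefficients: [4, 5, 1, 4, 6]

G: 4·3+5·8+1·0 = 52 | 4·1+6·8 = 52
J: 4·3+5·0+1·0 = 12 | 4·0+6·2 = 12
D: 4·0+5·4+1·8 = 28 | 4·4+6·2 = 28
X: 4·6+5·0+1·6 = 30 | 4·0+6·5 = 30
Y: 4·4+5·0+1·0 = 16 | 4·1+6·2 = 16
gcd(4,5,1,4,6) = 1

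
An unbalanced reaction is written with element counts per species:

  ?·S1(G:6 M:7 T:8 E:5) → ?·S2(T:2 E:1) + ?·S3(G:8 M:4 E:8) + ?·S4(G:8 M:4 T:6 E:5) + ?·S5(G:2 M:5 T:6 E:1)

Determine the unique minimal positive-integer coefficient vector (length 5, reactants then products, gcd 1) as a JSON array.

Coefficients: [6, 3, 2, 1, 6]

G: 6·6 = 36 | 3·0+2·8+1·8+6·2 = 36
M: 6·7 = 42 | 3·0+2·4+1·4+6·5 = 42
T: 6·8 = 48 | 3·2+2·0+1·6+6·6 = 48
E: 6·5 = 30 | 3·1+2·8+1·5+6·1 = 30
gcd(6,3,2,1,6) = 1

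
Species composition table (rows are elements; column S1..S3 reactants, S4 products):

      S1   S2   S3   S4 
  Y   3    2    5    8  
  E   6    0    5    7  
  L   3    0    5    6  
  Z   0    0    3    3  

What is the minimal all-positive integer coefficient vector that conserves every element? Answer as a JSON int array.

Coefficients: [1, 3, 3, 3]

Y: 1·3+3·2+3·5 = 24 | 3·8 = 24
E: 1·6+3·0+3·5 = 21 | 3·7 = 21
L: 1·3+3·0+3·5 = 18 | 3·6 = 18
Z: 1·0+3·0+3·3 = 9 | 3·3 = 9
gcd(1,3,3,3) = 1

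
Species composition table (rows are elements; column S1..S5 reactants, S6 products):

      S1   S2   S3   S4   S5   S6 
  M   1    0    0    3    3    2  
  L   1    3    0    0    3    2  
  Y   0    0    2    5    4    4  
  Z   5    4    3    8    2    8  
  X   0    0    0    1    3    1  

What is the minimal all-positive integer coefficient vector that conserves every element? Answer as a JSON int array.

M: 1·1+2·0+3·0+2·3+1·3 = 10 | 5·2 = 10
L: 1·1+2·3+3·0+2·0+1·3 = 10 | 5·2 = 10
Y: 1·0+2·0+3·2+2·5+1·4 = 20 | 5·4 = 20
Z: 1·5+2·4+3·3+2·8+1·2 = 40 | 5·8 = 40
X: 1·0+2·0+3·0+2·1+1·3 = 5 | 5·1 = 5
gcd(1,2,3,2,1,5) = 1

Coefficients: [1, 2, 3, 2, 1, 5]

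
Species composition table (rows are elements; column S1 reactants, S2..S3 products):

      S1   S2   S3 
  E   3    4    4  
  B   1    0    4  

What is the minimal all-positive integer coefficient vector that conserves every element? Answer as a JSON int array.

E: 4·3 = 12 | 2·4+1·4 = 12
B: 4·1 = 4 | 2·0+1·4 = 4
gcd(4,2,1) = 1

Coefficients: [4, 2, 1]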